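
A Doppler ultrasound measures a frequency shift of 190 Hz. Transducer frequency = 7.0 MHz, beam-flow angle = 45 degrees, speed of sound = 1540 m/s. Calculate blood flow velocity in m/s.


v = fd * c / (2 * f0 * cos(theta))
v = 190 * 1540 / (2 * 7.0000e+06 * cos(45))
v = 0.02956 m/s


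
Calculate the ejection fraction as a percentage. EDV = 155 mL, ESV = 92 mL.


SV = EDV - ESV = 155 - 92 = 63 mL
EF = SV/EDV * 100 = 63/155 * 100
EF = 40.65%


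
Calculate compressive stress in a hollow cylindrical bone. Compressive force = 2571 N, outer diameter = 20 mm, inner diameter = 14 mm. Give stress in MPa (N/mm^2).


A = pi*(r_o^2 - r_i^2)
r_o = 10 mm, r_i = 7 mm
A = 160.221 mm^2
sigma = F/A = 2571 / 160.221
sigma = 16.05 MPa


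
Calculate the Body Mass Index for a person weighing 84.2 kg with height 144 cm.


BMI = weight / height^2
height = 144 cm = 1.44 m
BMI = 84.2 / 1.44^2
BMI = 40.61 kg/m^2


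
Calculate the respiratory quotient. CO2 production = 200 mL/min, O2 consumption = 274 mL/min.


RQ = VCO2 / VO2
RQ = 200 / 274
RQ = 0.7299


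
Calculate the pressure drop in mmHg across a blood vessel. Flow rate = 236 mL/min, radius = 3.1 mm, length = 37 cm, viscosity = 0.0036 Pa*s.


dP = 8*mu*L*Q / (pi*r^4)
Q = 236 mL/min = 3.93333e-06 m^3/s
dP = 144.463 Pa = 144.463 / 133.322 mmHg = 1.084 mmHg


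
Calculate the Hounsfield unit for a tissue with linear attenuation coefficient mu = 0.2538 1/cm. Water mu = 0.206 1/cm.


HU = ((mu_tissue - mu_water) / mu_water) * 1000
HU = ((0.2538 - 0.206) / 0.206) * 1000
HU = 232


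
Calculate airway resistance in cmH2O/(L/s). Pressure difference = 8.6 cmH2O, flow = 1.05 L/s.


R = dP / flow
R = 8.6 / 1.05
R = 8.19 cmH2O/(L/s)


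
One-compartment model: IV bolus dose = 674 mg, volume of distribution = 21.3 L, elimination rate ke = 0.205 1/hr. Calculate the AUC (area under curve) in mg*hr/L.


C0 = Dose/Vd = 674/21.3 = 31.6432 mg/L
AUC = C0/ke = 31.6432/0.205
AUC = 154.4 mg*hr/L


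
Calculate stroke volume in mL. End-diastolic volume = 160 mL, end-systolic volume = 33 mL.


SV = EDV - ESV
SV = 160 - 33
SV = 127 mL


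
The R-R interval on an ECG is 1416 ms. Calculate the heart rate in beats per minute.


HR = 60 / RR_interval(s)
RR = 1416 ms = 1.416 s
HR = 60 / 1.416 = 42.37 bpm


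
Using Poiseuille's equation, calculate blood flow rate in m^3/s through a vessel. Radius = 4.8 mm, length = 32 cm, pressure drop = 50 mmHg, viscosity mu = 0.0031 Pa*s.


Q = pi*r^4*dP / (8*mu*L)
r = 0.0048 m, L = 0.32 m
dP = 50 mmHg = 6666.1 Pa
Q = 0.001401 m^3/s


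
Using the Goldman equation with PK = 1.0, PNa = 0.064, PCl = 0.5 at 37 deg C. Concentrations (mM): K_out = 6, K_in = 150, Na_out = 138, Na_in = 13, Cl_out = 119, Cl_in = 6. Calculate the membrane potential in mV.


Vm = (RT/F)*ln((PK*Ko + PNa*Nao + PCl*Cli)/(PK*Ki + PNa*Nai + PCl*Clo))
Numer = 17.832, Denom = 210.332
Vm = -65.95 mV


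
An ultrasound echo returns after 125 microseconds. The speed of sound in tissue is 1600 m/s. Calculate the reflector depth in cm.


depth = c * t / 2
t = 125 us = 1.2500e-04 s
depth = 1600 * 1.2500e-04 / 2
depth = 0.1 m = 10 cm


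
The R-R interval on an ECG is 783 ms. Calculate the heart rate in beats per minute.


HR = 60 / RR_interval(s)
RR = 783 ms = 0.783 s
HR = 60 / 0.783 = 76.63 bpm


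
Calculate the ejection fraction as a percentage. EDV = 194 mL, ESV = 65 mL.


SV = EDV - ESV = 194 - 65 = 129 mL
EF = SV/EDV * 100 = 129/194 * 100
EF = 66.49%


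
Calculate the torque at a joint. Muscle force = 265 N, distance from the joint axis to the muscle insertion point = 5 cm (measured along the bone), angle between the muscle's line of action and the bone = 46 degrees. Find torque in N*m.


Torque = F * d * sin(theta)   (moment arm = d*sin(theta))
d = 5 cm = 0.05 m
Torque = 265 * 0.05 * sin(46)
Torque = 9.531 N*m


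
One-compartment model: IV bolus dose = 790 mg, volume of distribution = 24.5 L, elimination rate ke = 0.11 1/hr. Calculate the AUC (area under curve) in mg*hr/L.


C0 = Dose/Vd = 790/24.5 = 32.2449 mg/L
AUC = C0/ke = 32.2449/0.11
AUC = 293.1 mg*hr/L


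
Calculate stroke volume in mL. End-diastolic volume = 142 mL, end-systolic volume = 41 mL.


SV = EDV - ESV
SV = 142 - 41
SV = 101 mL


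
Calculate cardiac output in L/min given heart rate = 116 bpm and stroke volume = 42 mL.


CO = HR * SV
CO = 116 * 42 / 1000
CO = 4.872 L/min


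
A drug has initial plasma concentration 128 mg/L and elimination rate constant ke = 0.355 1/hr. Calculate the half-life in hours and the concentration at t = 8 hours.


t_half = ln(2) / ke = 0.693147 / 0.355 = 1.953 hr
C(t) = C0 * exp(-ke*t) = 128 * exp(-0.355*8)
C(8) = 7.478 mg/L


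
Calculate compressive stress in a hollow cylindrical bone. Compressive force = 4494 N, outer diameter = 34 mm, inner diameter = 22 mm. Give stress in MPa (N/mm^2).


A = pi*(r_o^2 - r_i^2)
r_o = 17 mm, r_i = 11 mm
A = 527.788 mm^2
sigma = F/A = 4494 / 527.788
sigma = 8.515 MPa


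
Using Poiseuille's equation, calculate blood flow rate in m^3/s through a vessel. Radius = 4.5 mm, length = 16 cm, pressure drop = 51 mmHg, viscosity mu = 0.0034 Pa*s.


Q = pi*r^4*dP / (8*mu*L)
r = 0.0045 m, L = 0.16 m
dP = 51 mmHg = 6799.422 Pa
Q = 0.002013 m^3/s


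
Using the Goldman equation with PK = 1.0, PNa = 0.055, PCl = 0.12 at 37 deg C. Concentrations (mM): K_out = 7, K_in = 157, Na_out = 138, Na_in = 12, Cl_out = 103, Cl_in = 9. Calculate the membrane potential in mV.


Vm = (RT/F)*ln((PK*Ko + PNa*Nao + PCl*Cli)/(PK*Ki + PNa*Nai + PCl*Clo))
Numer = 15.67, Denom = 170.02
Vm = -63.72 mV


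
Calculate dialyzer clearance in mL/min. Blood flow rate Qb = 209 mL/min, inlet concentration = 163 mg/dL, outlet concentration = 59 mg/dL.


K = Qb * (Cb_in - Cb_out) / Cb_in
K = 209 * (163 - 59) / 163
K = 133.3 mL/min


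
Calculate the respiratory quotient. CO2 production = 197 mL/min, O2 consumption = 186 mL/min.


RQ = VCO2 / VO2
RQ = 197 / 186
RQ = 1.059


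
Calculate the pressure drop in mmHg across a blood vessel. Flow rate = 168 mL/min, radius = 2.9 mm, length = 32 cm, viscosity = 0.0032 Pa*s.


dP = 8*mu*L*Q / (pi*r^4)
Q = 168 mL/min = 2.8e-06 m^3/s
dP = 103.23 Pa = 103.23 / 133.322 mmHg = 0.7743 mmHg


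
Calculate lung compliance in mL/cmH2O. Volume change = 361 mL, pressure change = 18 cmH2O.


C = dV / dP
C = 361 / 18
C = 20.06 mL/cmH2O


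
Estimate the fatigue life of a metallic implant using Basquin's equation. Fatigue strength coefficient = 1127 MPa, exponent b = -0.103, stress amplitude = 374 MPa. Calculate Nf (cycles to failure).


sigma_a = sigma_f' * (2Nf)^b
2Nf = (sigma_a/sigma_f')^(1/b)
2Nf = (374/1127)^(1/-0.103)
2Nf = 44770.644
Nf = 2.239e+04


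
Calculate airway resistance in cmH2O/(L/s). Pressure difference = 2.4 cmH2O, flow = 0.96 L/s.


R = dP / flow
R = 2.4 / 0.96
R = 2.5 cmH2O/(L/s)


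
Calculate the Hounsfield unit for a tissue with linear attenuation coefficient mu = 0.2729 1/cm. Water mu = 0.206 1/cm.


HU = ((mu_tissue - mu_water) / mu_water) * 1000
HU = ((0.2729 - 0.206) / 0.206) * 1000
HU = 324.8


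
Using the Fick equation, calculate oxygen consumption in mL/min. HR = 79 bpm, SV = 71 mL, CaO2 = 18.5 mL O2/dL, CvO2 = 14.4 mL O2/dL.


CO = HR*SV = 79*71/1000 = 5.609 L/min
a-v O2 diff = 18.5 - 14.4 = 4.1 mL/dL
VO2 = CO * (CaO2-CvO2) * 10 dL/L
VO2 = 5.609 * 4.1 * 10
VO2 = 230 mL/min


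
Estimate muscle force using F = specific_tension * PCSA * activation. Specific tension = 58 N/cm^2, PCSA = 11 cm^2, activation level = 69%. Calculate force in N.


F = sigma * PCSA * activation
F = 58 * 11 * 0.69
F = 440.2 N


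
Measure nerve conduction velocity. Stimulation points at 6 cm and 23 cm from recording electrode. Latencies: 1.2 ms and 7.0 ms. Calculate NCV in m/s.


Distance = (23 - 6) / 100 = 0.17 m
dt = (7.0 - 1.2) / 1000 = 0.0058 s
NCV = dist / dt = 29.31 m/s


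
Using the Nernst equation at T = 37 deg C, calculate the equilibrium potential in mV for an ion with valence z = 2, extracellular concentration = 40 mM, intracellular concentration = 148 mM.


E = (RT/(zF)) * ln(C_out/C_in)
T = 37 + 273.15 = 310.15 K
E = (8.314 * 310.15 / (2 * 96485)) * ln(40/148)
E = -17.48 mV


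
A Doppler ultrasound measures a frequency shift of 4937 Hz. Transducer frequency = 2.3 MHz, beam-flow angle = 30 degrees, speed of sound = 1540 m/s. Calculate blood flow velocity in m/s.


v = fd * c / (2 * f0 * cos(theta))
v = 4937 * 1540 / (2 * 2.3000e+06 * cos(30))
v = 1.909 m/s


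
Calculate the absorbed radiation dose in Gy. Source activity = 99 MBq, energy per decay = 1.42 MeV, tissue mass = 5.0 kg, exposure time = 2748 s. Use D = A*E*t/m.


A = 99 MBq = 9.9000e+07 Bq
E = 1.42 MeV = 2.27484e-13 J
D = A*E*t/m = 9.9000e+07*2.27484e-13*2748/5.0
D = 0.01238 Gy


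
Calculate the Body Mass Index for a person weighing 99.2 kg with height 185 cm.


BMI = weight / height^2
height = 185 cm = 1.85 m
BMI = 99.2 / 1.85^2
BMI = 28.98 kg/m^2


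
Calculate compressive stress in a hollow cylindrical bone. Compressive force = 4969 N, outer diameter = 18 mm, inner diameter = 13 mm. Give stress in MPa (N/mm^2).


A = pi*(r_o^2 - r_i^2)
r_o = 9 mm, r_i = 6.5 mm
A = 121.737 mm^2
sigma = F/A = 4969 / 121.737
sigma = 40.82 MPa


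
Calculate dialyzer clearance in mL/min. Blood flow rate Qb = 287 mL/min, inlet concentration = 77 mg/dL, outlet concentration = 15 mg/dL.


K = Qb * (Cb_in - Cb_out) / Cb_in
K = 287 * (77 - 15) / 77
K = 231.1 mL/min


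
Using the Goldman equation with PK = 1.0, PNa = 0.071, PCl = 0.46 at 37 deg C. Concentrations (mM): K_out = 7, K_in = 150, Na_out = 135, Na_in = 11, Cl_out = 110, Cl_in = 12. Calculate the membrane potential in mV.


Vm = (RT/F)*ln((PK*Ko + PNa*Nao + PCl*Cli)/(PK*Ki + PNa*Nai + PCl*Clo))
Numer = 22.105, Denom = 201.381
Vm = -59.05 mV


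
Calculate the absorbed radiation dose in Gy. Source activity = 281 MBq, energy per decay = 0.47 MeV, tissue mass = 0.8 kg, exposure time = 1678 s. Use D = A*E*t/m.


A = 281 MBq = 2.8100e+08 Bq
E = 0.47 MeV = 7.5294e-14 J
D = A*E*t/m = 2.8100e+08*7.5294e-14*1678/0.8
D = 0.04438 Gy


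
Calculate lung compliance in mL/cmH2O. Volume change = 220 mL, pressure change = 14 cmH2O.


C = dV / dP
C = 220 / 14
C = 15.71 mL/cmH2O


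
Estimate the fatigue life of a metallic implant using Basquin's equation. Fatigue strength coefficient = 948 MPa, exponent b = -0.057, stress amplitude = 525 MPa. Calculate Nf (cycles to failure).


sigma_a = sigma_f' * (2Nf)^b
2Nf = (sigma_a/sigma_f')^(1/b)
2Nf = (525/948)^(1/-0.057)
2Nf = 31813.733
Nf = 1.591e+04


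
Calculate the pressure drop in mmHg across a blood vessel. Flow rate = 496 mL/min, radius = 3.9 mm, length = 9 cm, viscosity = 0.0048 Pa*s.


dP = 8*mu*L*Q / (pi*r^4)
Q = 496 mL/min = 8.26667e-06 m^3/s
dP = 39.3094 Pa = 39.3094 / 133.322 mmHg = 0.2948 mmHg


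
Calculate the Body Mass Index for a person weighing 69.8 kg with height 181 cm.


BMI = weight / height^2
height = 181 cm = 1.81 m
BMI = 69.8 / 1.81^2
BMI = 21.31 kg/m^2


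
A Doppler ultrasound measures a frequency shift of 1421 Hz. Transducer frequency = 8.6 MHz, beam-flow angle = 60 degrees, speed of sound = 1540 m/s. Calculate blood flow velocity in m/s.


v = fd * c / (2 * f0 * cos(theta))
v = 1421 * 1540 / (2 * 8.6000e+06 * cos(60))
v = 0.2545 m/s


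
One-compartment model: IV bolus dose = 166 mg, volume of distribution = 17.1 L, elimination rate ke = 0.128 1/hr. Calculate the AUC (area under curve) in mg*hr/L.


C0 = Dose/Vd = 166/17.1 = 9.7076 mg/L
AUC = C0/ke = 9.7076/0.128
AUC = 75.84 mg*hr/L


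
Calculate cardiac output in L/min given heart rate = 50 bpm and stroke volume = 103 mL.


CO = HR * SV
CO = 50 * 103 / 1000
CO = 5.15 L/min


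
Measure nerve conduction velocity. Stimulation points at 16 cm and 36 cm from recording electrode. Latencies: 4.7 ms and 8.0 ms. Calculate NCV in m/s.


Distance = (36 - 16) / 100 = 0.2 m
dt = (8.0 - 4.7) / 1000 = 0.0033 s
NCV = dist / dt = 60.61 m/s


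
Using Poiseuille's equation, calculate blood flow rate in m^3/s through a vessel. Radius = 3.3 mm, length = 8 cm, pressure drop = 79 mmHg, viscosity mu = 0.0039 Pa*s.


Q = pi*r^4*dP / (8*mu*L)
r = 0.0033 m, L = 0.08 m
dP = 79 mmHg = 10532.438 Pa
Q = 0.001572 m^3/s


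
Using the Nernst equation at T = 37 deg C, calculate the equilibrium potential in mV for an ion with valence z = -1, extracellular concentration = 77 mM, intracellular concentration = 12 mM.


E = (RT/(zF)) * ln(C_out/C_in)
T = 37 + 273.15 = 310.15 K
E = (8.314 * 310.15 / (-1 * 96485)) * ln(77/12)
E = -49.68 mV


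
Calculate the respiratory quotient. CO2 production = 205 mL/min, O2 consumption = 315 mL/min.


RQ = VCO2 / VO2
RQ = 205 / 315
RQ = 0.6508


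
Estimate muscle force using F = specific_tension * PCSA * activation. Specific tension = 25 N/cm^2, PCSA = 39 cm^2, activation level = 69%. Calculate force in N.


F = sigma * PCSA * activation
F = 25 * 39 * 0.69
F = 672.8 N


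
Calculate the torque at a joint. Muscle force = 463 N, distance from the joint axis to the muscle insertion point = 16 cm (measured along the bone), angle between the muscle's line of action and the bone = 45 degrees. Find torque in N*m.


Torque = F * d * sin(theta)   (moment arm = d*sin(theta))
d = 16 cm = 0.16 m
Torque = 463 * 0.16 * sin(45)
Torque = 52.38 N*m


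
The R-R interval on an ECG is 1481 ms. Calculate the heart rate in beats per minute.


HR = 60 / RR_interval(s)
RR = 1481 ms = 1.481 s
HR = 60 / 1.481 = 40.51 bpm


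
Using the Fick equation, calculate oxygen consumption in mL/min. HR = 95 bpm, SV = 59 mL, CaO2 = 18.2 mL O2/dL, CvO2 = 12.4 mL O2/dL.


CO = HR*SV = 95*59/1000 = 5.605 L/min
a-v O2 diff = 18.2 - 12.4 = 5.8 mL/dL
VO2 = CO * (CaO2-CvO2) * 10 dL/L
VO2 = 5.605 * 5.8 * 10
VO2 = 325.1 mL/min


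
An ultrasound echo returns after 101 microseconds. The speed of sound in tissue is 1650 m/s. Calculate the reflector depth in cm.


depth = c * t / 2
t = 101 us = 1.0100e-04 s
depth = 1650 * 1.0100e-04 / 2
depth = 0.083325 m = 8.3325 cm


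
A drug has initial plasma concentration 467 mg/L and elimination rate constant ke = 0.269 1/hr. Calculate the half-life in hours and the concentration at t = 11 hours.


t_half = ln(2) / ke = 0.693147 / 0.269 = 2.577 hr
C(t) = C0 * exp(-ke*t) = 467 * exp(-0.269*11)
C(11) = 24.22 mg/L


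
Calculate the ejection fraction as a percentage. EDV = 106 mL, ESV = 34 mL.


SV = EDV - ESV = 106 - 34 = 72 mL
EF = SV/EDV * 100 = 72/106 * 100
EF = 67.92%


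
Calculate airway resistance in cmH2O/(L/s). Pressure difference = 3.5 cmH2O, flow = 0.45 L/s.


R = dP / flow
R = 3.5 / 0.45
R = 7.778 cmH2O/(L/s)


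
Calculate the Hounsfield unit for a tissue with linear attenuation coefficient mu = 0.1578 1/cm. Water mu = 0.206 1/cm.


HU = ((mu_tissue - mu_water) / mu_water) * 1000
HU = ((0.1578 - 0.206) / 0.206) * 1000
HU = -234


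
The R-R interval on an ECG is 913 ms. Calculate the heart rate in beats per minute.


HR = 60 / RR_interval(s)
RR = 913 ms = 0.913 s
HR = 60 / 0.913 = 65.72 bpm


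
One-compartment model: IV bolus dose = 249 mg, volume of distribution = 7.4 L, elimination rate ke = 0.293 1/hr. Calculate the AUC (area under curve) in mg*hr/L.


C0 = Dose/Vd = 249/7.4 = 33.6486 mg/L
AUC = C0/ke = 33.6486/0.293
AUC = 114.8 mg*hr/L


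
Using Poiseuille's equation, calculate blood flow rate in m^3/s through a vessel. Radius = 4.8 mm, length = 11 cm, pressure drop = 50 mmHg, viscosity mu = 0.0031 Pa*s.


Q = pi*r^4*dP / (8*mu*L)
r = 0.0048 m, L = 0.11 m
dP = 50 mmHg = 6666.1 Pa
Q = 0.004075 m^3/s


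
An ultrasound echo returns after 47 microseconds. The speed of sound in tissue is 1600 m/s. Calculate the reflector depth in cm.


depth = c * t / 2
t = 47 us = 4.7000e-05 s
depth = 1600 * 4.7000e-05 / 2
depth = 0.0376 m = 3.76 cm


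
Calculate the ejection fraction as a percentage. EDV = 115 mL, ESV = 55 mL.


SV = EDV - ESV = 115 - 55 = 60 mL
EF = SV/EDV * 100 = 60/115 * 100
EF = 52.17%


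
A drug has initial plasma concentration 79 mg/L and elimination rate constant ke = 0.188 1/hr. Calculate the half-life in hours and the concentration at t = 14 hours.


t_half = ln(2) / ke = 0.693147 / 0.188 = 3.687 hr
C(t) = C0 * exp(-ke*t) = 79 * exp(-0.188*14)
C(14) = 5.683 mg/L


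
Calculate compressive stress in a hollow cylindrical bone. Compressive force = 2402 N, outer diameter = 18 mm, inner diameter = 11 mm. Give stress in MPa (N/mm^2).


A = pi*(r_o^2 - r_i^2)
r_o = 9 mm, r_i = 5.5 mm
A = 159.436 mm^2
sigma = F/A = 2402 / 159.436
sigma = 15.07 MPa


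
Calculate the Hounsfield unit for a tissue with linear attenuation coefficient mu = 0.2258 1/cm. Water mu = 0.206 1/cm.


HU = ((mu_tissue - mu_water) / mu_water) * 1000
HU = ((0.2258 - 0.206) / 0.206) * 1000
HU = 96.12


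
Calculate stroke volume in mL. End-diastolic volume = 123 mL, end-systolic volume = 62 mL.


SV = EDV - ESV
SV = 123 - 62
SV = 61 mL


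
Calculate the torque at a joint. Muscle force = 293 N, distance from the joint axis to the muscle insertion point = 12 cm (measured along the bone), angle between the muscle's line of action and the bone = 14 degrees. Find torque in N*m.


Torque = F * d * sin(theta)   (moment arm = d*sin(theta))
d = 12 cm = 0.12 m
Torque = 293 * 0.12 * sin(14)
Torque = 8.506 N*m


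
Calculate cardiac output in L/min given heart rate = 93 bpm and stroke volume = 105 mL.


CO = HR * SV
CO = 93 * 105 / 1000
CO = 9.765 L/min


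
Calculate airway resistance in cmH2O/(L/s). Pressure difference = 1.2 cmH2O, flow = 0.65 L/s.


R = dP / flow
R = 1.2 / 0.65
R = 1.846 cmH2O/(L/s)


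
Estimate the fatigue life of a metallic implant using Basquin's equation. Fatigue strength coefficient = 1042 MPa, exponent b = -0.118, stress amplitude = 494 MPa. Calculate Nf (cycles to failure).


sigma_a = sigma_f' * (2Nf)^b
2Nf = (sigma_a/sigma_f')^(1/b)
2Nf = (494/1042)^(1/-0.118)
2Nf = 558.4132
Nf = 279.2


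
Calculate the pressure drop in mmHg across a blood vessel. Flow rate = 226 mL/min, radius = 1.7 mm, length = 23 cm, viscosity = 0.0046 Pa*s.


dP = 8*mu*L*Q / (pi*r^4)
Q = 226 mL/min = 3.76667e-06 m^3/s
dP = 1215.03 Pa = 1215.03 / 133.322 mmHg = 9.113 mmHg


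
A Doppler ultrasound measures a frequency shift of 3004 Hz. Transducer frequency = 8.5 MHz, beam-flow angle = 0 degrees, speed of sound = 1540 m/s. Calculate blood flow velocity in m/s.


v = fd * c / (2 * f0 * cos(theta))
v = 3004 * 1540 / (2 * 8.5000e+06 * cos(0))
v = 0.2721 m/s


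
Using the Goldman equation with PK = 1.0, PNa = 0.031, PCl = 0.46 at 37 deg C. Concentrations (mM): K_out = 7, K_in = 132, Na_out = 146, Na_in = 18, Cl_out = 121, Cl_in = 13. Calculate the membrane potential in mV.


Vm = (RT/F)*ln((PK*Ko + PNa*Nao + PCl*Cli)/(PK*Ki + PNa*Nai + PCl*Clo))
Numer = 17.506, Denom = 188.218
Vm = -63.47 mV


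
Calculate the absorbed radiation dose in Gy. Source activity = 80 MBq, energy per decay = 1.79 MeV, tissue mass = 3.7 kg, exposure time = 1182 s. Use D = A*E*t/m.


A = 80 MBq = 8.0000e+07 Bq
E = 1.79 MeV = 2.86758e-13 J
D = A*E*t/m = 8.0000e+07*2.86758e-13*1182/3.7
D = 0.007329 Gy


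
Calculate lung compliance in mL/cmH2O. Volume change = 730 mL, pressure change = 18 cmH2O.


C = dV / dP
C = 730 / 18
C = 40.56 mL/cmH2O


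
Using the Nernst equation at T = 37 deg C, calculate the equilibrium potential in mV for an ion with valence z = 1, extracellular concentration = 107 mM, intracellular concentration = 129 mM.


E = (RT/(zF)) * ln(C_out/C_in)
T = 37 + 273.15 = 310.15 K
E = (8.314 * 310.15 / (1 * 96485)) * ln(107/129)
E = -4.997 mV


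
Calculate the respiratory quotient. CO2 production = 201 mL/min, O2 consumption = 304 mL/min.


RQ = VCO2 / VO2
RQ = 201 / 304
RQ = 0.6612


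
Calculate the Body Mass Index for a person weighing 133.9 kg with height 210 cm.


BMI = weight / height^2
height = 210 cm = 2.1 m
BMI = 133.9 / 2.1^2
BMI = 30.36 kg/m^2


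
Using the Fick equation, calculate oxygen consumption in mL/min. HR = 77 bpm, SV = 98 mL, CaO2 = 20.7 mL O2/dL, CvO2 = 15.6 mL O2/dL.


CO = HR*SV = 77*98/1000 = 7.546 L/min
a-v O2 diff = 20.7 - 15.6 = 5.1 mL/dL
VO2 = CO * (CaO2-CvO2) * 10 dL/L
VO2 = 7.546 * 5.1 * 10
VO2 = 384.8 mL/min


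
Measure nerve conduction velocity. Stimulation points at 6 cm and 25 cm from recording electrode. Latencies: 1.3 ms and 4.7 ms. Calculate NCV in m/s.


Distance = (25 - 6) / 100 = 0.19 m
dt = (4.7 - 1.3) / 1000 = 0.0034 s
NCV = dist / dt = 55.88 m/s


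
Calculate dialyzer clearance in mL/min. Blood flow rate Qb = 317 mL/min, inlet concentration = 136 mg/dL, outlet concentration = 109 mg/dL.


K = Qb * (Cb_in - Cb_out) / Cb_in
K = 317 * (136 - 109) / 136
K = 62.93 mL/min


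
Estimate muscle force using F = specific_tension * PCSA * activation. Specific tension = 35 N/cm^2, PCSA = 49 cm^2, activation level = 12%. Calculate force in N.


F = sigma * PCSA * activation
F = 35 * 49 * 0.12
F = 205.8 N


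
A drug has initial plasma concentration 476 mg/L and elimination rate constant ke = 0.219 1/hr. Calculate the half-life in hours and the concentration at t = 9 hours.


t_half = ln(2) / ke = 0.693147 / 0.219 = 3.165 hr
C(t) = C0 * exp(-ke*t) = 476 * exp(-0.219*9)
C(9) = 66.32 mg/L


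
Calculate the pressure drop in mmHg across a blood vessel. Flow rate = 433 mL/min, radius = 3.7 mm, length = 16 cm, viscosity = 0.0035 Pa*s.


dP = 8*mu*L*Q / (pi*r^4)
Q = 433 mL/min = 7.21667e-06 m^3/s
dP = 54.9108 Pa = 54.9108 / 133.322 mmHg = 0.4119 mmHg


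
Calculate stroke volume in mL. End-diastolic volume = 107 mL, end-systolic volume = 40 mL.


SV = EDV - ESV
SV = 107 - 40
SV = 67 mL


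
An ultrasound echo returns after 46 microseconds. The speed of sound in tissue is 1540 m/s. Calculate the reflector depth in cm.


depth = c * t / 2
t = 46 us = 4.6000e-05 s
depth = 1540 * 4.6000e-05 / 2
depth = 0.03542 m = 3.542 cm


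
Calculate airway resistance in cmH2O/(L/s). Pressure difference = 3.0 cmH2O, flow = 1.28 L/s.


R = dP / flow
R = 3.0 / 1.28
R = 2.344 cmH2O/(L/s)


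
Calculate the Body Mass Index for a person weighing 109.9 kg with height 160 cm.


BMI = weight / height^2
height = 160 cm = 1.6 m
BMI = 109.9 / 1.6^2
BMI = 42.93 kg/m^2


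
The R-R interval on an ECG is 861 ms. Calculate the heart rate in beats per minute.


HR = 60 / RR_interval(s)
RR = 861 ms = 0.861 s
HR = 60 / 0.861 = 69.69 bpm


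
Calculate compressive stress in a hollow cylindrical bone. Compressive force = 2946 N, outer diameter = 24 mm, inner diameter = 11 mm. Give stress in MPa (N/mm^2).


A = pi*(r_o^2 - r_i^2)
r_o = 12 mm, r_i = 5.5 mm
A = 357.356 mm^2
sigma = F/A = 2946 / 357.356
sigma = 8.244 MPa


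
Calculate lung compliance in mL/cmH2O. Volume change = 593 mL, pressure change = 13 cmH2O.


C = dV / dP
C = 593 / 13
C = 45.62 mL/cmH2O


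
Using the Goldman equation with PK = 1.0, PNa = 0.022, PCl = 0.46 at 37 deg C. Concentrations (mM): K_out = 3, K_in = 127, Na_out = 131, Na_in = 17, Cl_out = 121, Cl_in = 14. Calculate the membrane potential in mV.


Vm = (RT/F)*ln((PK*Ko + PNa*Nao + PCl*Cli)/(PK*Ki + PNa*Nai + PCl*Clo))
Numer = 12.322, Denom = 183.034
Vm = -72.11 mV


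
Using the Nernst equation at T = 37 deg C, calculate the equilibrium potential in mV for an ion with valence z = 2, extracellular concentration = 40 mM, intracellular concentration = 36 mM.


E = (RT/(zF)) * ln(C_out/C_in)
T = 37 + 273.15 = 310.15 K
E = (8.314 * 310.15 / (2 * 96485)) * ln(40/36)
E = 1.408 mV


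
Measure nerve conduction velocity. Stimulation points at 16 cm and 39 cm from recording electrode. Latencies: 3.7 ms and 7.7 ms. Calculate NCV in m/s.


Distance = (39 - 16) / 100 = 0.23 m
dt = (7.7 - 3.7) / 1000 = 0.004 s
NCV = dist / dt = 57.5 m/s


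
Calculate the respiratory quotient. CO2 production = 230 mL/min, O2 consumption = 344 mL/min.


RQ = VCO2 / VO2
RQ = 230 / 344
RQ = 0.6686


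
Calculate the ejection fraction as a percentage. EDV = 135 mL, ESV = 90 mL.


SV = EDV - ESV = 135 - 90 = 45 mL
EF = SV/EDV * 100 = 45/135 * 100
EF = 33.33%


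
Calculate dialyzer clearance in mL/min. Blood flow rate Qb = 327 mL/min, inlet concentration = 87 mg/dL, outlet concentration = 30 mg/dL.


K = Qb * (Cb_in - Cb_out) / Cb_in
K = 327 * (87 - 30) / 87
K = 214.2 mL/min


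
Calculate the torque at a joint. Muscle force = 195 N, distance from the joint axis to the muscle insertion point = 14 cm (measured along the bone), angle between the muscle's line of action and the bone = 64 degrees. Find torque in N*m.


Torque = F * d * sin(theta)   (moment arm = d*sin(theta))
d = 14 cm = 0.14 m
Torque = 195 * 0.14 * sin(64)
Torque = 24.54 N*m


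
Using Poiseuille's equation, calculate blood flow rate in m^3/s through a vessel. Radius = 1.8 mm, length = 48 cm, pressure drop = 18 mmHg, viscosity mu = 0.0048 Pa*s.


Q = pi*r^4*dP / (8*mu*L)
r = 0.0018 m, L = 0.48 m
dP = 18 mmHg = 2399.796 Pa
Q = 4.2938e-06 m^3/s


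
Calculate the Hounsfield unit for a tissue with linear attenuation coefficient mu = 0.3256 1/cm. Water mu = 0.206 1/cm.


HU = ((mu_tissue - mu_water) / mu_water) * 1000
HU = ((0.3256 - 0.206) / 0.206) * 1000
HU = 580.6


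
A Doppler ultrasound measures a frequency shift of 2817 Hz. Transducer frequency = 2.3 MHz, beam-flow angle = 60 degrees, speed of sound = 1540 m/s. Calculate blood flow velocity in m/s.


v = fd * c / (2 * f0 * cos(theta))
v = 2817 * 1540 / (2 * 2.3000e+06 * cos(60))
v = 1.886 m/s


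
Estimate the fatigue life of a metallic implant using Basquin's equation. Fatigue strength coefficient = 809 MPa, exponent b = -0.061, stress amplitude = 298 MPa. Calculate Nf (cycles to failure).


sigma_a = sigma_f' * (2Nf)^b
2Nf = (sigma_a/sigma_f')^(1/b)
2Nf = (298/809)^(1/-0.061)
2Nf = 12893323
Nf = 6.4467e+06


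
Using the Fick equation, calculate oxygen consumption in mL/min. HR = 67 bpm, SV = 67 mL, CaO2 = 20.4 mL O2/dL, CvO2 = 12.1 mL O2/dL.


CO = HR*SV = 67*67/1000 = 4.489 L/min
a-v O2 diff = 20.4 - 12.1 = 8.3 mL/dL
VO2 = CO * (CaO2-CvO2) * 10 dL/L
VO2 = 4.489 * 8.3 * 10
VO2 = 372.6 mL/min


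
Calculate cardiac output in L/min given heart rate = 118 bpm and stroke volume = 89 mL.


CO = HR * SV
CO = 118 * 89 / 1000
CO = 10.5 L/min


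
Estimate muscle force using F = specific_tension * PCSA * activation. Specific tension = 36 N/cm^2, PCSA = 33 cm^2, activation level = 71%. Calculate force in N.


F = sigma * PCSA * activation
F = 36 * 33 * 0.71
F = 843.5 N


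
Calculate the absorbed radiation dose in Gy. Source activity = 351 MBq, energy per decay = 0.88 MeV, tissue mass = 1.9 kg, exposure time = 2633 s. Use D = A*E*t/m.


A = 351 MBq = 3.5100e+08 Bq
E = 0.88 MeV = 1.40976e-13 J
D = A*E*t/m = 3.5100e+08*1.40976e-13*2633/1.9
D = 0.06857 Gy


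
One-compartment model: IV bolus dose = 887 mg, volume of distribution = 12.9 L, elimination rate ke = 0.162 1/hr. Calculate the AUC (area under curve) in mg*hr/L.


C0 = Dose/Vd = 887/12.9 = 68.7597 mg/L
AUC = C0/ke = 68.7597/0.162
AUC = 424.4 mg*hr/L


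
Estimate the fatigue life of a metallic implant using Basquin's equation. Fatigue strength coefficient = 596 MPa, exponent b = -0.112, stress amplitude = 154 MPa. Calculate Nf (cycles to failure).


sigma_a = sigma_f' * (2Nf)^b
2Nf = (sigma_a/sigma_f')^(1/b)
2Nf = (154/596)^(1/-0.112)
2Nf = 176827.36
Nf = 8.841e+04


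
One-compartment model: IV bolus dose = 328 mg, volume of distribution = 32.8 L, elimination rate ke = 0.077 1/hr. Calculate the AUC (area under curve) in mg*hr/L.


C0 = Dose/Vd = 328/32.8 = 10 mg/L
AUC = C0/ke = 10/0.077
AUC = 129.9 mg*hr/L


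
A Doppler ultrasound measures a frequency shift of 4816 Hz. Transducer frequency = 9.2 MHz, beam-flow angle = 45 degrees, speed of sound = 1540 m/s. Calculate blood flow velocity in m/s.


v = fd * c / (2 * f0 * cos(theta))
v = 4816 * 1540 / (2 * 9.2000e+06 * cos(45))
v = 0.57 m/s


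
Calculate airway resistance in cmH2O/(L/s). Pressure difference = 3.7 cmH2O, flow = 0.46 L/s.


R = dP / flow
R = 3.7 / 0.46
R = 8.043 cmH2O/(L/s)


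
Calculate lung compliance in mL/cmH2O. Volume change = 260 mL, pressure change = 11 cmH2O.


C = dV / dP
C = 260 / 11
C = 23.64 mL/cmH2O


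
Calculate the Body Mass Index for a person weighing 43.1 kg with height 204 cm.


BMI = weight / height^2
height = 204 cm = 2.04 m
BMI = 43.1 / 2.04^2
BMI = 10.36 kg/m^2


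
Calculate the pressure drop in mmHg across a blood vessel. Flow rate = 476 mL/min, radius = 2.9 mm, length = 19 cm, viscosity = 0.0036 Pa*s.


dP = 8*mu*L*Q / (pi*r^4)
Q = 476 mL/min = 7.93333e-06 m^3/s
dP = 195.371 Pa = 195.371 / 133.322 mmHg = 1.465 mmHg


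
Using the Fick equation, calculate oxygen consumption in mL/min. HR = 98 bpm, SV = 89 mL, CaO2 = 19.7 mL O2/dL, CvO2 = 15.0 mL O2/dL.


CO = HR*SV = 98*89/1000 = 8.722 L/min
a-v O2 diff = 19.7 - 15.0 = 4.7 mL/dL
VO2 = CO * (CaO2-CvO2) * 10 dL/L
VO2 = 8.722 * 4.7 * 10
VO2 = 409.9 mL/min


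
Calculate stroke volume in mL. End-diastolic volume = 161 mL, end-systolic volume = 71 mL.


SV = EDV - ESV
SV = 161 - 71
SV = 90 mL


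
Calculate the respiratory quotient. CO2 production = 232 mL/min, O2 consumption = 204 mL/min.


RQ = VCO2 / VO2
RQ = 232 / 204
RQ = 1.137


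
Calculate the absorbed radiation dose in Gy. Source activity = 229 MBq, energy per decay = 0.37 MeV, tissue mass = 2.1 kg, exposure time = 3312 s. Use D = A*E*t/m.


A = 229 MBq = 2.2900e+08 Bq
E = 0.37 MeV = 5.9274e-14 J
D = A*E*t/m = 2.2900e+08*5.9274e-14*3312/2.1
D = 0.02141 Gy


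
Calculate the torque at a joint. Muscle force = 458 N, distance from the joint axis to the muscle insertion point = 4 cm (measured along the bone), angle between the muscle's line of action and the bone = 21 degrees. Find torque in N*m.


Torque = F * d * sin(theta)   (moment arm = d*sin(theta))
d = 4 cm = 0.04 m
Torque = 458 * 0.04 * sin(21)
Torque = 6.565 N*m


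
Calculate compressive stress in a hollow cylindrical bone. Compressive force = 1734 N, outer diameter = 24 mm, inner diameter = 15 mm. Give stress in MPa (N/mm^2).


A = pi*(r_o^2 - r_i^2)
r_o = 12 mm, r_i = 7.5 mm
A = 275.675 mm^2
sigma = F/A = 1734 / 275.675
sigma = 6.29 MPa


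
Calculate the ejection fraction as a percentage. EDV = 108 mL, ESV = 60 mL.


SV = EDV - ESV = 108 - 60 = 48 mL
EF = SV/EDV * 100 = 48/108 * 100
EF = 44.44%


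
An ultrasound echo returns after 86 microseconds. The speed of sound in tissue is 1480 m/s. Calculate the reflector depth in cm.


depth = c * t / 2
t = 86 us = 8.6000e-05 s
depth = 1480 * 8.6000e-05 / 2
depth = 0.06364 m = 6.364 cm


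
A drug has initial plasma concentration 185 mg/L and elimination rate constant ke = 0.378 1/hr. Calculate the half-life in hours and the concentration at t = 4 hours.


t_half = ln(2) / ke = 0.693147 / 0.378 = 1.834 hr
C(t) = C0 * exp(-ke*t) = 185 * exp(-0.378*4)
C(4) = 40.79 mg/L


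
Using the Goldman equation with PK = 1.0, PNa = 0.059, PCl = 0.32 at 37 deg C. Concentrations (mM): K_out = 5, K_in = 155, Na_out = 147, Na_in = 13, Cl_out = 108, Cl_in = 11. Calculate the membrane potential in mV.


Vm = (RT/F)*ln((PK*Ko + PNa*Nao + PCl*Cli)/(PK*Ki + PNa*Nai + PCl*Clo))
Numer = 17.193, Denom = 190.327
Vm = -64.25 mV


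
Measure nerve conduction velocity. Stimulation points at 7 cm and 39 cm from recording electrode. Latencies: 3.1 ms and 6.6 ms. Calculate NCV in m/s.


Distance = (39 - 7) / 100 = 0.32 m
dt = (6.6 - 3.1) / 1000 = 0.0035 s
NCV = dist / dt = 91.43 m/s


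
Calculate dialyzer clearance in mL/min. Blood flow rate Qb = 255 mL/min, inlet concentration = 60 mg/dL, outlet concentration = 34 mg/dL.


K = Qb * (Cb_in - Cb_out) / Cb_in
K = 255 * (60 - 34) / 60
K = 110.5 mL/min


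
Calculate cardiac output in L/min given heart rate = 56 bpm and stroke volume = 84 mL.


CO = HR * SV
CO = 56 * 84 / 1000
CO = 4.704 L/min


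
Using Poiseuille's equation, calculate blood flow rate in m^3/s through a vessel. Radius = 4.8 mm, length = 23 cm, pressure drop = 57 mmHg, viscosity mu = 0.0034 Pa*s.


Q = pi*r^4*dP / (8*mu*L)
r = 0.0048 m, L = 0.23 m
dP = 57 mmHg = 7599.354 Pa
Q = 0.002026 m^3/s


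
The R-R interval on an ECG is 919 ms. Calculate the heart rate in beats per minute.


HR = 60 / RR_interval(s)
RR = 919 ms = 0.919 s
HR = 60 / 0.919 = 65.29 bpm


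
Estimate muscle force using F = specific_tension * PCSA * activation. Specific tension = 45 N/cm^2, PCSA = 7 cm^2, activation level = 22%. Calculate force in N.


F = sigma * PCSA * activation
F = 45 * 7 * 0.22
F = 69.3 N


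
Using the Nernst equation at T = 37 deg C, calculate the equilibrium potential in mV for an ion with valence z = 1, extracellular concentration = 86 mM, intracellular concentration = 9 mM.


E = (RT/(zF)) * ln(C_out/C_in)
T = 37 + 273.15 = 310.15 K
E = (8.314 * 310.15 / (1 * 96485)) * ln(86/9)
E = 60.32 mV


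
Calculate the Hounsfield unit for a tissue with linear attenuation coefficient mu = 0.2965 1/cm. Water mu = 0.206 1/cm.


HU = ((mu_tissue - mu_water) / mu_water) * 1000
HU = ((0.2965 - 0.206) / 0.206) * 1000
HU = 439.3


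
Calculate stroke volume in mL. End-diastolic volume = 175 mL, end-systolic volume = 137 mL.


SV = EDV - ESV
SV = 175 - 137
SV = 38 mL


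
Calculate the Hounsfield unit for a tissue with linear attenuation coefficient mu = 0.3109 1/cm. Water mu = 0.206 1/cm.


HU = ((mu_tissue - mu_water) / mu_water) * 1000
HU = ((0.3109 - 0.206) / 0.206) * 1000
HU = 509.2


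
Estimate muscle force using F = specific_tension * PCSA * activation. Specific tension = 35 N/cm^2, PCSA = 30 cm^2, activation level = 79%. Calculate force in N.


F = sigma * PCSA * activation
F = 35 * 30 * 0.79
F = 829.5 N


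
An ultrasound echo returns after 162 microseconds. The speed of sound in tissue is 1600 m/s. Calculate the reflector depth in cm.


depth = c * t / 2
t = 162 us = 1.6200e-04 s
depth = 1600 * 1.6200e-04 / 2
depth = 0.1296 m = 12.96 cm


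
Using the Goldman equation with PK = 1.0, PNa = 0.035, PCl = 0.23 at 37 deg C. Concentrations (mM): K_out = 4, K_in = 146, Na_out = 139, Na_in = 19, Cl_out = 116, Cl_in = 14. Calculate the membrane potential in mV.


Vm = (RT/F)*ln((PK*Ko + PNa*Nao + PCl*Cli)/(PK*Ki + PNa*Nai + PCl*Clo))
Numer = 12.085, Denom = 173.345
Vm = -71.18 mV


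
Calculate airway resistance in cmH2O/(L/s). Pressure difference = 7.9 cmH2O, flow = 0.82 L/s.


R = dP / flow
R = 7.9 / 0.82
R = 9.634 cmH2O/(L/s)


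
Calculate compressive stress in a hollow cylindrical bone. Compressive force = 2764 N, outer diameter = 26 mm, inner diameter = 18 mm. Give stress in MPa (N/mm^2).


A = pi*(r_o^2 - r_i^2)
r_o = 13 mm, r_i = 9 mm
A = 276.46 mm^2
sigma = F/A = 2764 / 276.46
sigma = 9.998 MPa


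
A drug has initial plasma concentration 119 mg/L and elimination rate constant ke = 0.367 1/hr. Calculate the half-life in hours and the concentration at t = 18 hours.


t_half = ln(2) / ke = 0.693147 / 0.367 = 1.889 hr
C(t) = C0 * exp(-ke*t) = 119 * exp(-0.367*18)
C(18) = 0.1609 mg/L


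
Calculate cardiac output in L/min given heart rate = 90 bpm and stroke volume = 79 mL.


CO = HR * SV
CO = 90 * 79 / 1000
CO = 7.11 L/min


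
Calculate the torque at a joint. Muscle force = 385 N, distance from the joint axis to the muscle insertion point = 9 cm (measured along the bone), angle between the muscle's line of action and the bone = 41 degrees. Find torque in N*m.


Torque = F * d * sin(theta)   (moment arm = d*sin(theta))
d = 9 cm = 0.09 m
Torque = 385 * 0.09 * sin(41)
Torque = 22.73 N*m


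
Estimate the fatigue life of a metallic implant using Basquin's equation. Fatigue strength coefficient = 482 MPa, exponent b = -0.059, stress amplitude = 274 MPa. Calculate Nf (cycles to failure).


sigma_a = sigma_f' * (2Nf)^b
2Nf = (sigma_a/sigma_f')^(1/b)
2Nf = (274/482)^(1/-0.059)
2Nf = 14373.66
Nf = 7187


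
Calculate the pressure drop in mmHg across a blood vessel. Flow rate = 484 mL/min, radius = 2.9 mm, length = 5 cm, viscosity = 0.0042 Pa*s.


dP = 8*mu*L*Q / (pi*r^4)
Q = 484 mL/min = 8.06667e-06 m^3/s
dP = 60.9904 Pa = 60.9904 / 133.322 mmHg = 0.4575 mmHg


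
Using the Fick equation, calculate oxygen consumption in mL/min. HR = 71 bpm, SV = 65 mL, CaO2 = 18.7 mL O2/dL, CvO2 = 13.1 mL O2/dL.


CO = HR*SV = 71*65/1000 = 4.615 L/min
a-v O2 diff = 18.7 - 13.1 = 5.6 mL/dL
VO2 = CO * (CaO2-CvO2) * 10 dL/L
VO2 = 4.615 * 5.6 * 10
VO2 = 258.4 mL/min


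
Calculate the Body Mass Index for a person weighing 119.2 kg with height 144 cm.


BMI = weight / height^2
height = 144 cm = 1.44 m
BMI = 119.2 / 1.44^2
BMI = 57.48 kg/m^2


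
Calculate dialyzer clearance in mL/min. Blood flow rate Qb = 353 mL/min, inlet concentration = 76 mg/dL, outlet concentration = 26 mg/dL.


K = Qb * (Cb_in - Cb_out) / Cb_in
K = 353 * (76 - 26) / 76
K = 232.2 mL/min


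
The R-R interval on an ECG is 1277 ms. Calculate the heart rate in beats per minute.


HR = 60 / RR_interval(s)
RR = 1277 ms = 1.277 s
HR = 60 / 1.277 = 46.99 bpm


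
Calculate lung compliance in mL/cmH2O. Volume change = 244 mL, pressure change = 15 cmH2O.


C = dV / dP
C = 244 / 15
C = 16.27 mL/cmH2O


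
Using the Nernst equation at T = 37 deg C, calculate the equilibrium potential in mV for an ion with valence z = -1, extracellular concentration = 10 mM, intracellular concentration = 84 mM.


E = (RT/(zF)) * ln(C_out/C_in)
T = 37 + 273.15 = 310.15 K
E = (8.314 * 310.15 / (-1 * 96485)) * ln(10/84)
E = 56.88 mV


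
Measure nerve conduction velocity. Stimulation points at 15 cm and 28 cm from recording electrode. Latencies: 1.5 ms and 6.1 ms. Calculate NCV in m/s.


Distance = (28 - 15) / 100 = 0.13 m
dt = (6.1 - 1.5) / 1000 = 0.0046 s
NCV = dist / dt = 28.26 m/s


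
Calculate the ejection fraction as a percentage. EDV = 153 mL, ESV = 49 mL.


SV = EDV - ESV = 153 - 49 = 104 mL
EF = SV/EDV * 100 = 104/153 * 100
EF = 67.97%


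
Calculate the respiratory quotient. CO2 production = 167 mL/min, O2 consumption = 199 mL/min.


RQ = VCO2 / VO2
RQ = 167 / 199
RQ = 0.8392


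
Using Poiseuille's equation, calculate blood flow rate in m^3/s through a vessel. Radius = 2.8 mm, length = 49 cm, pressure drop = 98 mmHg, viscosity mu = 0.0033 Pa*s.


Q = pi*r^4*dP / (8*mu*L)
r = 0.0028 m, L = 0.49 m
dP = 98 mmHg = 13065.556 Pa
Q = 1.9503e-04 m^3/s


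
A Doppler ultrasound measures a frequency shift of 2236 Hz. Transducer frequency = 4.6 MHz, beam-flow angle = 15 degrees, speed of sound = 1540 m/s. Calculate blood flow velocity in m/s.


v = fd * c / (2 * f0 * cos(theta))
v = 2236 * 1540 / (2 * 4.6000e+06 * cos(15))
v = 0.3875 m/s


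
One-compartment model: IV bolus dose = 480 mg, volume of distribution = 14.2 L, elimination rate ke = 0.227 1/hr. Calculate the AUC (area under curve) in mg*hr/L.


C0 = Dose/Vd = 480/14.2 = 33.8028 mg/L
AUC = C0/ke = 33.8028/0.227
AUC = 148.9 mg*hr/L


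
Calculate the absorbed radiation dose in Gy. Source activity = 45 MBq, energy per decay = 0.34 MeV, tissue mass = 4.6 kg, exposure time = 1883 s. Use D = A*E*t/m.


A = 45 MBq = 4.5000e+07 Bq
E = 0.34 MeV = 5.4468e-14 J
D = A*E*t/m = 4.5000e+07*5.4468e-14*1883/4.6
D = 0.001003 Gy


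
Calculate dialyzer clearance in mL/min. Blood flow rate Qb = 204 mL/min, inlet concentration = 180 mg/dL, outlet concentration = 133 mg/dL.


K = Qb * (Cb_in - Cb_out) / Cb_in
K = 204 * (180 - 133) / 180
K = 53.27 mL/min


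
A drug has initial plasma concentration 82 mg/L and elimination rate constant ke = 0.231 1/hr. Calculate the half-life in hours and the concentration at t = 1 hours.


t_half = ln(2) / ke = 0.693147 / 0.231 = 3.001 hr
C(t) = C0 * exp(-ke*t) = 82 * exp(-0.231*1)
C(1) = 65.09 mg/L
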